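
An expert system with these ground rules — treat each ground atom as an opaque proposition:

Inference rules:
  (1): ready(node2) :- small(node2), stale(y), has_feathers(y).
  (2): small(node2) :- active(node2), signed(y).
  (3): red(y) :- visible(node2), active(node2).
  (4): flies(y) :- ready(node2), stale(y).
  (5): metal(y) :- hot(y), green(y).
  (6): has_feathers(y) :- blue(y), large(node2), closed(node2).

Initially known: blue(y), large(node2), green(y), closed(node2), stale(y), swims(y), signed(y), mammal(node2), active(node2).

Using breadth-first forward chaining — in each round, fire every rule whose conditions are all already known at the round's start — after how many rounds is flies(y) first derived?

3

Round 1 fires (2), (6), giving small(node2), has_feathers(y).
Round 2 fires (1), giving ready(node2).
Round 3 fires (4), giving flies(y).
flies(y) first appears in round 3.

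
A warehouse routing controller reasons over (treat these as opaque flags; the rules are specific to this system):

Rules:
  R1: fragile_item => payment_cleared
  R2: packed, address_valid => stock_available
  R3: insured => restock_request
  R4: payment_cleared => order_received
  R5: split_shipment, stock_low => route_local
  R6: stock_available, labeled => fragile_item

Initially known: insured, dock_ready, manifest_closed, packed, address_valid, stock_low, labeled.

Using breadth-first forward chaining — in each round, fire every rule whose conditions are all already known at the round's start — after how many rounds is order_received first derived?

Round 1: R2 [packed, address_valid => stock_available]; R3 [insured => restock_request]. Adds stock_available, restock_request.
Round 2: R6 [stock_available, labeled => fragile_item]. Adds fragile_item.
Round 3: R1 [fragile_item => payment_cleared]. Adds payment_cleared.
Round 4: R4 [payment_cleared => order_received]. Adds order_received.
order_received first appears in round 4.

4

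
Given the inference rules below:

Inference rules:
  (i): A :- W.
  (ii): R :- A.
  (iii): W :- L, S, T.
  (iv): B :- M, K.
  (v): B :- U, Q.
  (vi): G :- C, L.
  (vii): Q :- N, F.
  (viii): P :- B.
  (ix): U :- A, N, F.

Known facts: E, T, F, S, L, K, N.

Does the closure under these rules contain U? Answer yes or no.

Round 1: (iii) [W :- L, S, T.]; (vii) [Q :- N, F.]. New: W, Q.
Round 2: (i) [A :- W.]. New: A.
Round 3: (ii) [R :- A.]; (ix) [U :- A, N, F.]. New: R, U.
Round 4: (v) [B :- U, Q.]. New: B.
Round 5: (viii) [P :- B.]. New: P.
U appears in round 3, so it is derivable.

yes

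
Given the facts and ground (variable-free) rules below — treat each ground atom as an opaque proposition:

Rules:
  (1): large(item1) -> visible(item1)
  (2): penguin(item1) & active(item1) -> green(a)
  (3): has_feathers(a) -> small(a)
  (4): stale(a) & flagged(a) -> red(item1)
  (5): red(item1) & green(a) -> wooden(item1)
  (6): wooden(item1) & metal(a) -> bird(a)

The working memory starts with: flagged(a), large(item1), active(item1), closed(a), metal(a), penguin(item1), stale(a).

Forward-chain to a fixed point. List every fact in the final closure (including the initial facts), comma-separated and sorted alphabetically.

Round 1: (1) [large(item1) -> visible(item1)]; (2) [penguin(item1) & active(item1) -> green(a)]; (4) [stale(a) & flagged(a) -> red(item1)]. Adds visible(item1), green(a), red(item1).
Round 2: (5) [red(item1) & green(a) -> wooden(item1)]. Adds wooden(item1).
Round 3: (6) [wooden(item1) & metal(a) -> bird(a)]. Adds bird(a).

active(item1), bird(a), closed(a), flagged(a), green(a), large(item1), metal(a), penguin(item1), red(item1), stale(a), visible(item1), wooden(item1)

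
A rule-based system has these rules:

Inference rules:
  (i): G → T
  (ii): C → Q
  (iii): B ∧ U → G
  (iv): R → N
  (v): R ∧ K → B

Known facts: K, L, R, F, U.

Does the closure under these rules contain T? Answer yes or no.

yes

Round 1 — (iv), (v), derive N, B.
Round 2 — (iii), derive G.
Round 3 — (i), derive T.
T appears in round 3, so it is derivable.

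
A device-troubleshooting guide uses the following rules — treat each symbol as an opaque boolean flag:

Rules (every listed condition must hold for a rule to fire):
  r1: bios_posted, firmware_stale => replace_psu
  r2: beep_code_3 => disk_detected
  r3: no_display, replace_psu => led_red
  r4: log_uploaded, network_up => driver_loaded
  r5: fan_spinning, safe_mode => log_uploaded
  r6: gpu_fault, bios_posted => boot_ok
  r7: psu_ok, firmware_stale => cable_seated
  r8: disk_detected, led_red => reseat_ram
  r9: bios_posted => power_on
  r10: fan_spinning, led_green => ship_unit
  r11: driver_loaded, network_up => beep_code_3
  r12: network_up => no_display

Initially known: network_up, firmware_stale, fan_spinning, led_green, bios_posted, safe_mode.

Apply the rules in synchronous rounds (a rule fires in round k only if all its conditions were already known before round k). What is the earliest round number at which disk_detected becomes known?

4

[1] r1 [bios_posted, firmware_stale => replace_psu]; r5 [fan_spinning, safe_mode => log_uploaded]; r9 [bios_posted => power_on]; r10 [fan_spinning, led_green => ship_unit]; r12 [network_up => no_display]. ⇒ new: replace_psu, log_uploaded, power_on, ship_unit, no_display.
[2] r3 [no_display, replace_psu => led_red]; r4 [log_uploaded, network_up => driver_loaded]. ⇒ new: led_red, driver_loaded.
[3] r11 [driver_loaded, network_up => beep_code_3]. ⇒ new: beep_code_3.
[4] r2 [beep_code_3 => disk_detected]. ⇒ new: disk_detected.
disk_detected first appears in round 4.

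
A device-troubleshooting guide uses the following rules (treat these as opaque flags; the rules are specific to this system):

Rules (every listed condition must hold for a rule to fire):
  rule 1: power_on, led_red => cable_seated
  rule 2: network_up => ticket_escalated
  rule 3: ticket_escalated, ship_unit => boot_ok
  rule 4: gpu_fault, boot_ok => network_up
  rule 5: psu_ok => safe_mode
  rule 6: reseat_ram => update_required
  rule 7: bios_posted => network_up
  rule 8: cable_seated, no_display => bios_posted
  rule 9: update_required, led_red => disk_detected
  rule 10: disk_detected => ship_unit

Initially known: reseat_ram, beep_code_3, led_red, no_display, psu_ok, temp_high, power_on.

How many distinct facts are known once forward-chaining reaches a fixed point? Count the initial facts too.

16

Round 1 fires rule 1, rule 5, rule 6, giving cable_seated, safe_mode, update_required.
Round 2 fires rule 8, rule 9, giving bios_posted, disk_detected.
Round 3 fires rule 7, rule 10, giving network_up, ship_unit.
Round 4 fires rule 2, giving ticket_escalated.
Round 5 fires rule 3, giving boot_ok.
Closure: {beep_code_3, bios_posted, boot_ok, cable_seated, disk_detected, led_red, network_up, no_display, power_on, psu_ok, reseat_ram, safe_mode, ship_unit, temp_high, ticket_escalated, update_required} — 16 facts.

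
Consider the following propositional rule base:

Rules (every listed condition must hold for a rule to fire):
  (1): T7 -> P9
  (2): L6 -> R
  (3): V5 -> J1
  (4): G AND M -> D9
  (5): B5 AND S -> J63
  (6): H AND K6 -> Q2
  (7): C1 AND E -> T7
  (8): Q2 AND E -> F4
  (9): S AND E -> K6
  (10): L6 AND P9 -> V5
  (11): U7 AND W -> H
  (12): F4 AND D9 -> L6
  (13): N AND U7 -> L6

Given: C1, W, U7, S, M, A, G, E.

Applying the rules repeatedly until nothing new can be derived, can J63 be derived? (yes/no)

no

Round 1 fires (4), (7), (9), (11), giving D9, T7, K6, H.
Round 2 fires (1), (6), giving P9, Q2.
Round 3 fires (8), giving F4.
Round 4 fires (12), giving L6.
Round 5 fires (2), (10), giving R, V5.
Round 6 fires (3), giving J1.
Fixed point reached. J63 is concluded only by (5); (5) needs B5 (never derived).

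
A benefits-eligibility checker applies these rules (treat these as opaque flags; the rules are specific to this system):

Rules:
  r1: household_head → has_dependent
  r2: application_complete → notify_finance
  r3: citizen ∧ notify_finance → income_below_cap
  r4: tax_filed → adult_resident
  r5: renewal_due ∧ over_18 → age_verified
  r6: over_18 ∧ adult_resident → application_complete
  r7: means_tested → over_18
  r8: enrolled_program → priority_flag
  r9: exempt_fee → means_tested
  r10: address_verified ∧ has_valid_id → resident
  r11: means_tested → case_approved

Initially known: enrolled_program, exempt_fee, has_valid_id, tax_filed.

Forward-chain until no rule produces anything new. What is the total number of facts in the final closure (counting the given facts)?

11

Round 1: r4 [tax_filed → adult_resident]; r8 [enrolled_program → priority_flag]; r9 [exempt_fee → means_tested]. Adds adult_resident, priority_flag, means_tested.
Round 2: r7 [means_tested → over_18]; r11 [means_tested → case_approved]. Adds over_18, case_approved.
Round 3: r6 [over_18 ∧ adult_resident → application_complete]. Adds application_complete.
Round 4: r2 [application_complete → notify_finance]. Adds notify_finance.
Closure: {adult_resident, application_complete, case_approved, enrolled_program, exempt_fee, has_valid_id, means_tested, notify_finance, over_18, priority_flag, tax_filed} — 11 facts.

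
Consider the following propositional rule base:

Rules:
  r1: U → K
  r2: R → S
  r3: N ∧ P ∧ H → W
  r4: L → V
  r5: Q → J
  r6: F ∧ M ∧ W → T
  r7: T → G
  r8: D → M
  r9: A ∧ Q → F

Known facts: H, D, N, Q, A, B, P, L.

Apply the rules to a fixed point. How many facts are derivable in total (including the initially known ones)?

15

[1] r3 [N ∧ P ∧ H → W]; r4 [L → V]; r5 [Q → J]; r8 [D → M]; r9 [A ∧ Q → F]. ⇒ new: W, V, J, M, F.
[2] r6 [F ∧ M ∧ W → T]. ⇒ new: T.
[3] r7 [T → G]. ⇒ new: G.
Closure: {A, B, D, F, G, H, J, L, M, N, P, Q, T, V, W} — 15 facts.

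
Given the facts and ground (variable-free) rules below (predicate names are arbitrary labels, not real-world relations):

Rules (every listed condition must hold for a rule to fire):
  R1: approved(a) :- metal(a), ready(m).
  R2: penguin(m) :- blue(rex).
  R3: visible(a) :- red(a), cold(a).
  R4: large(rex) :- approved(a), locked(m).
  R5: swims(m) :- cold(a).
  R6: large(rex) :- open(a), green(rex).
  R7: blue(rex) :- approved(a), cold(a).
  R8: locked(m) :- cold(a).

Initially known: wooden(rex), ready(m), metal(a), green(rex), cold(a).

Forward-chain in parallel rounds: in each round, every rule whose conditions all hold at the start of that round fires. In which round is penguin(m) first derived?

3

Round 1 fires R1, R5, R8, giving approved(a), swims(m), locked(m).
Round 2 fires R4, R7, giving large(rex), blue(rex).
Round 3 fires R2, giving penguin(m).
penguin(m) first appears in round 3.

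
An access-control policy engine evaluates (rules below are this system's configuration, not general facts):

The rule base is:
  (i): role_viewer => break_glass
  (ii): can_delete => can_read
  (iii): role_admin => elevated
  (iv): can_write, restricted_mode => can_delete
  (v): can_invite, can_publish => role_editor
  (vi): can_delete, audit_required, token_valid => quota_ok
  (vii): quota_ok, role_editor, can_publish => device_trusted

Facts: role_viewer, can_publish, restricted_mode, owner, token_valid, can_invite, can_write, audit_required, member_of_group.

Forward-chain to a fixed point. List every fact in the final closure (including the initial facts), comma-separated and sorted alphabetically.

Round 1: (i) [role_viewer => break_glass]; (iv) [can_write, restricted_mode => can_delete]; (v) [can_invite, can_publish => role_editor]. New: break_glass, can_delete, role_editor.
Round 2: (ii) [can_delete => can_read]; (vi) [can_delete, audit_required, token_valid => quota_ok]. New: can_read, quota_ok.
Round 3: (vii) [quota_ok, role_editor, can_publish => device_trusted]. New: device_trusted.

audit_required, break_glass, can_delete, can_invite, can_publish, can_read, can_write, device_trusted, member_of_group, owner, quota_ok, restricted_mode, role_editor, role_viewer, token_valid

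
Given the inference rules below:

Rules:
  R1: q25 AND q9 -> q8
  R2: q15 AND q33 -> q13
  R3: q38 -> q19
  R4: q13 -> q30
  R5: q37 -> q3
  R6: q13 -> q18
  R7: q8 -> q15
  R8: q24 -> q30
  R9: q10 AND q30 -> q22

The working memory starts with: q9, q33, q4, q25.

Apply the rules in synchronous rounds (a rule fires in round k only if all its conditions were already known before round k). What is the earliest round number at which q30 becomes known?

4

Round 1 fires R1, giving q8.
Round 2 fires R7, giving q15.
Round 3 fires R2, giving q13.
Round 4 fires R4, R6, giving q30, q18.
q30 first appears in round 4.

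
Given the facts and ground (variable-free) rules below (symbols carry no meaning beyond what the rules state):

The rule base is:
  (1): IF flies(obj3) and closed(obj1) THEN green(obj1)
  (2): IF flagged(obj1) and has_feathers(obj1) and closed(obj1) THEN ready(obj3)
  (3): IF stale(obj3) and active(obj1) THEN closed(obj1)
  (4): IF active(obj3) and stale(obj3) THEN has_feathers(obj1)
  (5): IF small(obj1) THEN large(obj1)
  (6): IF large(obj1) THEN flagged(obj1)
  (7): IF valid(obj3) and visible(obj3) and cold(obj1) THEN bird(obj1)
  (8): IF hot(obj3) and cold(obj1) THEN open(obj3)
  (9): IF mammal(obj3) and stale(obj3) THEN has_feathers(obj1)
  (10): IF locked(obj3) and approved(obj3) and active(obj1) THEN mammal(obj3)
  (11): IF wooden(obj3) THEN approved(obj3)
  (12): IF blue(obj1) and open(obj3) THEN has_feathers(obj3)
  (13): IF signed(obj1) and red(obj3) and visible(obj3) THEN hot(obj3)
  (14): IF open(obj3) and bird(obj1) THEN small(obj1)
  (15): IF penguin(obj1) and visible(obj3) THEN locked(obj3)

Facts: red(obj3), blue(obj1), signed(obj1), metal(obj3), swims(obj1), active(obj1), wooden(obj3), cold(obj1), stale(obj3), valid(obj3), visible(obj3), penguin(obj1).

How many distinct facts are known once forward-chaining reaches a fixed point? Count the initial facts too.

25

Round 1 — (3), (7), (11), (13), (15), derive closed(obj1), bird(obj1), approved(obj3), hot(obj3), locked(obj3).
Round 2 — (8), (10), derive open(obj3), mammal(obj3).
Round 3 — (9), (12), (14), derive has_feathers(obj1), has_feathers(obj3), small(obj1).
Round 4 — (5), derive large(obj1).
Round 5 — (6), derive flagged(obj1).
Round 6 — (2), derive ready(obj3).
Closure: {active(obj1), approved(obj3), bird(obj1), blue(obj1), closed(obj1), cold(obj1), flagged(obj1), has_feathers(obj1), has_feathers(obj3), hot(obj3), large(obj1), locked(obj3), mammal(obj3), metal(obj3), open(obj3), penguin(obj1), ready(obj3), red(obj3), signed(obj1), small(obj1), stale(obj3), swims(obj1), valid(obj3), visible(obj3), wooden(obj3)} — 25 facts.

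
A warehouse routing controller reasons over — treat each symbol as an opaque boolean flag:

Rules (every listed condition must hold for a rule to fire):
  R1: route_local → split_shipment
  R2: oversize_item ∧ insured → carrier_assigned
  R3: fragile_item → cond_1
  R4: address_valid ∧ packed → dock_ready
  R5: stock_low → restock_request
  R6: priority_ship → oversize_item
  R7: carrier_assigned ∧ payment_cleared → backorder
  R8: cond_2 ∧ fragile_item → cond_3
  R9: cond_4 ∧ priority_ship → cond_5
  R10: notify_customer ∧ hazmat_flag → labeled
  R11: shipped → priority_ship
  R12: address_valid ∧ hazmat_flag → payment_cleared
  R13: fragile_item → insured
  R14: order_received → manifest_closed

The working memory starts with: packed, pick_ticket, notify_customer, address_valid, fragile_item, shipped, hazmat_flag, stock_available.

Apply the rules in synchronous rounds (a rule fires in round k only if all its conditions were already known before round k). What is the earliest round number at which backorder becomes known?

4

[1] R3 [fragile_item → cond_1]; R4 [address_valid ∧ packed → dock_ready]; R10 [notify_customer ∧ hazmat_flag → labeled]; R11 [shipped → priority_ship]; R12 [address_valid ∧ hazmat_flag → payment_cleared]; R13 [fragile_item → insured]. ⇒ new: cond_1, dock_ready, labeled, priority_ship, payment_cleared, insured.
[2] R6 [priority_ship → oversize_item]. ⇒ new: oversize_item.
[3] R2 [oversize_item ∧ insured → carrier_assigned]. ⇒ new: carrier_assigned.
[4] R7 [carrier_assigned ∧ payment_cleared → backorder]. ⇒ new: backorder.
backorder first appears in round 4.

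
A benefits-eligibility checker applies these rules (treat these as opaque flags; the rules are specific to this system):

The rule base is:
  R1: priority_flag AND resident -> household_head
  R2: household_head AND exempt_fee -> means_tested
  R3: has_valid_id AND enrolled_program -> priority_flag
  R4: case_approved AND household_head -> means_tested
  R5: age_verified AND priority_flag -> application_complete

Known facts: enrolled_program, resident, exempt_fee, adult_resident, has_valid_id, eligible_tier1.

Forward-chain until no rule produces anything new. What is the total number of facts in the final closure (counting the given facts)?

Round 1: R3 [has_valid_id AND enrolled_program -> priority_flag]. Adds priority_flag.
Round 2: R1 [priority_flag AND resident -> household_head]. Adds household_head.
Round 3: R2 [household_head AND exempt_fee -> means_tested]. Adds means_tested.
Closure: {adult_resident, eligible_tier1, enrolled_program, exempt_fee, has_valid_id, household_head, means_tested, priority_flag, resident} — 9 facts.

9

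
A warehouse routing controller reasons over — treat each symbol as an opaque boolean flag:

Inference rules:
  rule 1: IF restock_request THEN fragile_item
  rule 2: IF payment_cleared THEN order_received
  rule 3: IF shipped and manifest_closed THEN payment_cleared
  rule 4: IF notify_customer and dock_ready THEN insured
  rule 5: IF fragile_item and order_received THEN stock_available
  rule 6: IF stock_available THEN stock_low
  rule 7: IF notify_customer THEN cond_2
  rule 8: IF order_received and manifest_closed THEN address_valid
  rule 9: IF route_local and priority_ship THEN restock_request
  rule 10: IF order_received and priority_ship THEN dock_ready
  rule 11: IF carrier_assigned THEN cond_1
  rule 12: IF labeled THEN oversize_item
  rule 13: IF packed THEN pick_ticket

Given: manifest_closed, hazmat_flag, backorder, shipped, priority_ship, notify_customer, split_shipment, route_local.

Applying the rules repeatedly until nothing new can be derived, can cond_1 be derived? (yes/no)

Round 1 — rule 3, rule 7, rule 9, derive payment_cleared, cond_2, restock_request.
Round 2 — rule 1, rule 2, derive fragile_item, order_received.
Round 3 — rule 5, rule 8, rule 10, derive stock_available, address_valid, dock_ready.
Round 4 — rule 4, rule 6, derive insured, stock_low.
Fixed point reached. cond_1 is concluded only by rule 11; rule 11 needs carrier_assigned (never derived).

no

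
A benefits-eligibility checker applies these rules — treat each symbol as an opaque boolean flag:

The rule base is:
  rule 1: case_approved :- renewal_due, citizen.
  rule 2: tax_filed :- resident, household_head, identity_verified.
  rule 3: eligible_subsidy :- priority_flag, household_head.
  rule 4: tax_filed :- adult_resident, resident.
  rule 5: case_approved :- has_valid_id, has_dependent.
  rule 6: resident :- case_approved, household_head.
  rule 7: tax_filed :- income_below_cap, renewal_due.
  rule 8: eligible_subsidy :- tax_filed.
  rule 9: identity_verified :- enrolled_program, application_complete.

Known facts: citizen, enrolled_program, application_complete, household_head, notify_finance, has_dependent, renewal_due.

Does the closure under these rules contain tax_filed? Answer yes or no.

Round 1 — rule 1, rule 9, derive case_approved, identity_verified.
Round 2 — rule 6, derive resident.
Round 3 — rule 2, derive tax_filed.
Round 4 — rule 8, derive eligible_subsidy.
tax_filed appears in round 3, so it is derivable.

yes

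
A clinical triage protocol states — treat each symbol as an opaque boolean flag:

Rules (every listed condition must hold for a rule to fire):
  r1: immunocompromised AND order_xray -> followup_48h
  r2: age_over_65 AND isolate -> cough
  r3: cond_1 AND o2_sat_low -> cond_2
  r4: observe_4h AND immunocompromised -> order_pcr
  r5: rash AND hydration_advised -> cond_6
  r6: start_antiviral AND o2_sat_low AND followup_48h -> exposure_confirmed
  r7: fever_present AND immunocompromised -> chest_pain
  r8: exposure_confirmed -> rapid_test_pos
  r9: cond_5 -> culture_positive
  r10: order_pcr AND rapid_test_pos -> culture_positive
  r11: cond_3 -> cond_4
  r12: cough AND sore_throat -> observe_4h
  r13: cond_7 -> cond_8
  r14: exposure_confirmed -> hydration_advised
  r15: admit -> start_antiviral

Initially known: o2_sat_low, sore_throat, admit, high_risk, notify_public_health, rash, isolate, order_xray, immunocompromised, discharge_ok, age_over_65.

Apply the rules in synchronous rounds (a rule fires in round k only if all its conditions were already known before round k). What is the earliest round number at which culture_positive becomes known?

4

Round 1: r1 [immunocompromised AND order_xray -> followup_48h]; r2 [age_over_65 AND isolate -> cough]; r15 [admit -> start_antiviral]. New: followup_48h, cough, start_antiviral.
Round 2: r6 [start_antiviral AND o2_sat_low AND followup_48h -> exposure_confirmed]; r12 [cough AND sore_throat -> observe_4h]. New: exposure_confirmed, observe_4h.
Round 3: r4 [observe_4h AND immunocompromised -> order_pcr]; r8 [exposure_confirmed -> rapid_test_pos]; r14 [exposure_confirmed -> hydration_advised]. New: order_pcr, rapid_test_pos, hydration_advised.
Round 4: r5 [rash AND hydration_advised -> cond_6]; r10 [order_pcr AND rapid_test_pos -> culture_positive]. New: cond_6, culture_positive.
culture_positive first appears in round 4.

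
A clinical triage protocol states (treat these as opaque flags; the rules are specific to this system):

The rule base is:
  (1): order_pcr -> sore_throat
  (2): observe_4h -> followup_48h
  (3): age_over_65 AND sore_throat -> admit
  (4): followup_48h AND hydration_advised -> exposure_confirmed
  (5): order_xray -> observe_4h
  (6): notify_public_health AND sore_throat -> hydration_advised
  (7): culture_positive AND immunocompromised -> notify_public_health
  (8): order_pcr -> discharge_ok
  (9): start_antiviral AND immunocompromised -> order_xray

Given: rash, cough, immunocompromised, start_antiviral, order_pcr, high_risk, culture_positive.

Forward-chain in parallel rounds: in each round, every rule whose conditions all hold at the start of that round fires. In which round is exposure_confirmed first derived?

4

Round 1 fires (1), (7), (8), (9), giving sore_throat, notify_public_health, discharge_ok, order_xray.
Round 2 fires (5), (6), giving observe_4h, hydration_advised.
Round 3 fires (2), giving followup_48h.
Round 4 fires (4), giving exposure_confirmed.
exposure_confirmed first appears in round 4.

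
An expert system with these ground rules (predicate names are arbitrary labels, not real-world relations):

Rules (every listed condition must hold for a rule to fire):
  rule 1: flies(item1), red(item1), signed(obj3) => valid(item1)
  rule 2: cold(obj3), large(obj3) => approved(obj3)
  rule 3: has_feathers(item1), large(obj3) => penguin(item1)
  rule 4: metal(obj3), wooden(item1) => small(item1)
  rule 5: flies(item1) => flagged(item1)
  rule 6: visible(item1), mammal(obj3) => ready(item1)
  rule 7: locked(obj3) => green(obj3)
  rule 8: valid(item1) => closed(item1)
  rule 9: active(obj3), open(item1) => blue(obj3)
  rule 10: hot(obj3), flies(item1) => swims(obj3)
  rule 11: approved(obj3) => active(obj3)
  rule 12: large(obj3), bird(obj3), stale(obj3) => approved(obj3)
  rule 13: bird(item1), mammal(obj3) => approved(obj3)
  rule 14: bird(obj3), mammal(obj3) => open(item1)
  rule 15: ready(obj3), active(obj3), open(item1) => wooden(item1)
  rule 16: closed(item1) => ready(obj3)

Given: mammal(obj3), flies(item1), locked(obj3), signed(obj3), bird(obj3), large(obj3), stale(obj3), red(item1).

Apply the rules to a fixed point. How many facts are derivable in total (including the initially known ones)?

18

Round 1 — rule 1, rule 5, rule 7, rule 12, rule 14, derive valid(item1), flagged(item1), green(obj3), approved(obj3), open(item1).
Round 2 — rule 8, rule 11, derive closed(item1), active(obj3).
Round 3 — rule 9, rule 16, derive blue(obj3), ready(obj3).
Round 4 — rule 15, derive wooden(item1).
Closure: {active(obj3), approved(obj3), bird(obj3), blue(obj3), closed(item1), flagged(item1), flies(item1), green(obj3), large(obj3), locked(obj3), mammal(obj3), open(item1), ready(obj3), red(item1), signed(obj3), stale(obj3), valid(item1), wooden(item1)} — 18 facts.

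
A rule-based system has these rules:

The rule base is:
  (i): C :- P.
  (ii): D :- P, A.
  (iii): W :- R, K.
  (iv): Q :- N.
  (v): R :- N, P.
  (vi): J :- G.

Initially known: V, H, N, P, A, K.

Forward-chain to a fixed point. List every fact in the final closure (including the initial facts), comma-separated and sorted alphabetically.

[1] (i) [C :- P.]; (ii) [D :- P, A.]; (iv) [Q :- N.]; (v) [R :- N, P.]. ⇒ new: C, D, Q, R.
[2] (iii) [W :- R, K.]. ⇒ new: W.

A, C, D, H, K, N, P, Q, R, V, W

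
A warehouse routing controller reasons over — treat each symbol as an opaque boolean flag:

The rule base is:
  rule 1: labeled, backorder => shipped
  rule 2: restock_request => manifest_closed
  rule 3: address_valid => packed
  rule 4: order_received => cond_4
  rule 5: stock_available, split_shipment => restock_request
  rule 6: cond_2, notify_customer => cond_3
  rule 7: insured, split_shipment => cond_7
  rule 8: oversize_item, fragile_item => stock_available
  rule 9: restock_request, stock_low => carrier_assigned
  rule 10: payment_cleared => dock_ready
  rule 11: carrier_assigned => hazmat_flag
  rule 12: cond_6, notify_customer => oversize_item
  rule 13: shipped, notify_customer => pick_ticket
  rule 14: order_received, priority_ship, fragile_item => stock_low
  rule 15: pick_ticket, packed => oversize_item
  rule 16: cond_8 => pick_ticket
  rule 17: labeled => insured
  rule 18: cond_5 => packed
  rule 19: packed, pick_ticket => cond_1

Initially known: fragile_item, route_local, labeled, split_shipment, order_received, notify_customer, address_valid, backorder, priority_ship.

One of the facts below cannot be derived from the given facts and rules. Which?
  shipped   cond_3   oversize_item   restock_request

Round 1 fires rule 1, rule 3, rule 4, rule 14, rule 17, giving shipped, packed, cond_4, stock_low, insured.
Round 2 fires rule 7, rule 13, giving cond_7, pick_ticket.
Round 3 fires rule 15, rule 19, giving oversize_item, cond_1.
Round 4 fires rule 8, giving stock_available.
Round 5 fires rule 5, giving restock_request.
Round 6 fires rule 2, rule 9, giving manifest_closed, carrier_assigned.
Round 7 fires rule 11, giving hazmat_flag.
Derived: restock_request (round 5), shipped (round 1), oversize_item (round 3). cond_3 never appears in any round.

cond_3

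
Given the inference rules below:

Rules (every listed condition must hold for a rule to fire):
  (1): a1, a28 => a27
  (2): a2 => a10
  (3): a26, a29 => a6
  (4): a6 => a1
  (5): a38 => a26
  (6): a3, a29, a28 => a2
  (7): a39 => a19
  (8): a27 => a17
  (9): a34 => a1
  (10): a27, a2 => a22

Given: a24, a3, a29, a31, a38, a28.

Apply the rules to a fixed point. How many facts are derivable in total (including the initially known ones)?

14

Round 1 fires (5), (6), giving a26, a2.
Round 2 fires (2), (3), giving a10, a6.
Round 3 fires (4), giving a1.
Round 4 fires (1), giving a27.
Round 5 fires (8), (10), giving a17, a22.
Closure: {a1, a10, a17, a2, a22, a24, a26, a27, a28, a29, a3, a31, a38, a6} — 14 facts.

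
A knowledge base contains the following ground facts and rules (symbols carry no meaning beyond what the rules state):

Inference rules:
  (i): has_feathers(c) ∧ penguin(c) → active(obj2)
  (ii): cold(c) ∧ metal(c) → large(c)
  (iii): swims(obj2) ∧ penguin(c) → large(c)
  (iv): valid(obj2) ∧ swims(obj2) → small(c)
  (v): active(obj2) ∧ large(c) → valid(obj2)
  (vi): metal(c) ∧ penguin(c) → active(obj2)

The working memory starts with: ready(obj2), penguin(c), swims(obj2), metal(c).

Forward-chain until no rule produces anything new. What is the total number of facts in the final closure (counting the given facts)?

8

[1] (iii) [swims(obj2) ∧ penguin(c) → large(c)]; (vi) [metal(c) ∧ penguin(c) → active(obj2)]. ⇒ new: large(c), active(obj2).
[2] (v) [active(obj2) ∧ large(c) → valid(obj2)]. ⇒ new: valid(obj2).
[3] (iv) [valid(obj2) ∧ swims(obj2) → small(c)]. ⇒ new: small(c).
Closure: {active(obj2), large(c), metal(c), penguin(c), ready(obj2), small(c), swims(obj2), valid(obj2)} — 8 facts.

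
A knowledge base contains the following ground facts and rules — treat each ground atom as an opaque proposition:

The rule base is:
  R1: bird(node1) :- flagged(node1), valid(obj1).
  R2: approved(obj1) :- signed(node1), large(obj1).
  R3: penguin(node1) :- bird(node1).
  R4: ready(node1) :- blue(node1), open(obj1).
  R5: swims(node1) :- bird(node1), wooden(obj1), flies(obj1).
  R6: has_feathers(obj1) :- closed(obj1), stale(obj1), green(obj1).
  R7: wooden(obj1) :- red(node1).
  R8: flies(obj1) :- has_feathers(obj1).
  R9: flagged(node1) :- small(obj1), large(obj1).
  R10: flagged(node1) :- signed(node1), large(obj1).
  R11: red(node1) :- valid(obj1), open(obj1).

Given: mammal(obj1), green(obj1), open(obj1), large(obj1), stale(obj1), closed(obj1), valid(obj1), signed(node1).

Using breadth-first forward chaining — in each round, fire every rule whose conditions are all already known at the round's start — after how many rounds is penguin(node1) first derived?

3

Round 1: R2 [approved(obj1) :- signed(node1), large(obj1).]; R6 [has_feathers(obj1) :- closed(obj1), stale(obj1), green(obj1).]; R10 [flagged(node1) :- signed(node1), large(obj1).]; R11 [red(node1) :- valid(obj1), open(obj1).]. New: approved(obj1), has_feathers(obj1), flagged(node1), red(node1).
Round 2: R1 [bird(node1) :- flagged(node1), valid(obj1).]; R7 [wooden(obj1) :- red(node1).]; R8 [flies(obj1) :- has_feathers(obj1).]. New: bird(node1), wooden(obj1), flies(obj1).
Round 3: R3 [penguin(node1) :- bird(node1).]; R5 [swims(node1) :- bird(node1), wooden(obj1), flies(obj1).]. New: penguin(node1), swims(node1).
penguin(node1) first appears in round 3.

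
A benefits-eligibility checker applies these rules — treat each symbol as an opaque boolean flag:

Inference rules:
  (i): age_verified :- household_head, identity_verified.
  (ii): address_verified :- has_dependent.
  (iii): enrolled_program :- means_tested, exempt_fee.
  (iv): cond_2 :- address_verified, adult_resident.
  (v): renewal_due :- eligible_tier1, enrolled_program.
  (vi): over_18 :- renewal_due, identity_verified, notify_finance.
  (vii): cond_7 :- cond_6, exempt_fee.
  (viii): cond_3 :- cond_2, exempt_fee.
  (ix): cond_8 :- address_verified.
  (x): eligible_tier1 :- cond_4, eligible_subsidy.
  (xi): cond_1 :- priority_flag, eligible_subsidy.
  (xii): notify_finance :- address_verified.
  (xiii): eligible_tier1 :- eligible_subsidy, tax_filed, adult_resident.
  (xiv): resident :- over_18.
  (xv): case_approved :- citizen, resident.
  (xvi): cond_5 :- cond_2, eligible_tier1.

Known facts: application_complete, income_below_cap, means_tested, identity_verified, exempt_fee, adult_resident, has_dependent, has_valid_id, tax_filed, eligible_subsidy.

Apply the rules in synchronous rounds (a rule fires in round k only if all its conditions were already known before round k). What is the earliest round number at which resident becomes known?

Round 1: (ii) [address_verified :- has_dependent.]; (iii) [enrolled_program :- means_tested, exempt_fee.]; (xiii) [eligible_tier1 :- eligible_subsidy, tax_filed, adult_resident.]. New: address_verified, enrolled_program, eligible_tier1.
Round 2: (iv) [cond_2 :- address_verified, adult_resident.]; (v) [renewal_due :- eligible_tier1, enrolled_program.]; (ix) [cond_8 :- address_verified.]; (xii) [notify_finance :- address_verified.]. New: cond_2, renewal_due, cond_8, notify_finance.
Round 3: (vi) [over_18 :- renewal_due, identity_verified, notify_finance.]; (viii) [cond_3 :- cond_2, exempt_fee.]; (xvi) [cond_5 :- cond_2, eligible_tier1.]. New: over_18, cond_3, cond_5.
Round 4: (xiv) [resident :- over_18.]. New: resident.
resident first appears in round 4.

4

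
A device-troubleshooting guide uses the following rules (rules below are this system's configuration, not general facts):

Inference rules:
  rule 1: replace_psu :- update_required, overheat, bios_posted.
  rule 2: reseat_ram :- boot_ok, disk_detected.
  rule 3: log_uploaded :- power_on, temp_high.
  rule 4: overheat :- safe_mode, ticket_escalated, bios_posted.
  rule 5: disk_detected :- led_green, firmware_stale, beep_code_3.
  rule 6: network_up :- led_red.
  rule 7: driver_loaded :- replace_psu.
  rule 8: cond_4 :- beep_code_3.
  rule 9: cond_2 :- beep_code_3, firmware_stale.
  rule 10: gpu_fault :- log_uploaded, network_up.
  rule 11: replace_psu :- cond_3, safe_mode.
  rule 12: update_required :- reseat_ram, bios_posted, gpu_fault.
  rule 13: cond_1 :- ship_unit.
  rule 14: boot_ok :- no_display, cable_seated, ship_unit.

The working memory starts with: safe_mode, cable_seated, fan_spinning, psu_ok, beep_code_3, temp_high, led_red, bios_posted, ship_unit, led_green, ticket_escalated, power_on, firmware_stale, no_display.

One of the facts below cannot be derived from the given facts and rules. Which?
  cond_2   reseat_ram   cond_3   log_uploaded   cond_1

[1] rule 3 [log_uploaded :- power_on, temp_high.]; rule 4 [overheat :- safe_mode, ticket_escalated, bios_posted.]; rule 5 [disk_detected :- led_green, firmware_stale, beep_code_3.]; rule 6 [network_up :- led_red.]; rule 8 [cond_4 :- beep_code_3.]; rule 9 [cond_2 :- beep_code_3, firmware_stale.]; rule 13 [cond_1 :- ship_unit.]; rule 14 [boot_ok :- no_display, cable_seated, ship_unit.]. ⇒ new: log_uploaded, overheat, disk_detected, network_up, cond_4, cond_2, cond_1, boot_ok.
[2] rule 2 [reseat_ram :- boot_ok, disk_detected.]; rule 10 [gpu_fault :- log_uploaded, network_up.]. ⇒ new: reseat_ram, gpu_fault.
[3] rule 12 [update_required :- reseat_ram, bios_posted, gpu_fault.]. ⇒ new: update_required.
[4] rule 1 [replace_psu :- update_required, overheat, bios_posted.]. ⇒ new: replace_psu.
[5] rule 7 [driver_loaded :- replace_psu.]. ⇒ new: driver_loaded.
Derived: cond_1 (round 1), reseat_ram (round 2), log_uploaded (round 1), cond_2 (round 1). cond_3 never appears in any round.

cond_3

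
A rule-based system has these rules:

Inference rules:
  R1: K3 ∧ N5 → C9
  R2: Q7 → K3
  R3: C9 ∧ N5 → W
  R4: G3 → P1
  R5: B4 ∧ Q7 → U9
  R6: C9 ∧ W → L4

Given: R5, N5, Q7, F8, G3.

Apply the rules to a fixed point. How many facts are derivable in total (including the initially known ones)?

[1] R2 [Q7 → K3]; R4 [G3 → P1]. ⇒ new: K3, P1.
[2] R1 [K3 ∧ N5 → C9]. ⇒ new: C9.
[3] R3 [C9 ∧ N5 → W]. ⇒ new: W.
[4] R6 [C9 ∧ W → L4]. ⇒ new: L4.
Closure: {C9, F8, G3, K3, L4, N5, P1, Q7, R5, W} — 10 facts.

10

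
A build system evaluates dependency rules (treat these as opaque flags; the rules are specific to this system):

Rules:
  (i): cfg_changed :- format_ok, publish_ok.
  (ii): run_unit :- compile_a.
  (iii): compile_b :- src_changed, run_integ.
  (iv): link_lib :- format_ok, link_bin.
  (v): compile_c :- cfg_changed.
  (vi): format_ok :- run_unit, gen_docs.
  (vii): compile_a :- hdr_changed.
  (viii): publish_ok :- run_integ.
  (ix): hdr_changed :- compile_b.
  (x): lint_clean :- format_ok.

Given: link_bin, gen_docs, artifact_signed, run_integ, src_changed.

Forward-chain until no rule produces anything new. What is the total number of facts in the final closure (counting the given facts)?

15

[1] (iii) [compile_b :- src_changed, run_integ.]; (viii) [publish_ok :- run_integ.]. ⇒ new: compile_b, publish_ok.
[2] (ix) [hdr_changed :- compile_b.]. ⇒ new: hdr_changed.
[3] (vii) [compile_a :- hdr_changed.]. ⇒ new: compile_a.
[4] (ii) [run_unit :- compile_a.]. ⇒ new: run_unit.
[5] (vi) [format_ok :- run_unit, gen_docs.]. ⇒ new: format_ok.
[6] (i) [cfg_changed :- format_ok, publish_ok.]; (iv) [link_lib :- format_ok, link_bin.]; (x) [lint_clean :- format_ok.]. ⇒ new: cfg_changed, link_lib, lint_clean.
[7] (v) [compile_c :- cfg_changed.]. ⇒ new: compile_c.
Closure: {artifact_signed, cfg_changed, compile_a, compile_b, compile_c, format_ok, gen_docs, hdr_changed, link_bin, link_lib, lint_clean, publish_ok, run_integ, run_unit, src_changed} — 15 facts.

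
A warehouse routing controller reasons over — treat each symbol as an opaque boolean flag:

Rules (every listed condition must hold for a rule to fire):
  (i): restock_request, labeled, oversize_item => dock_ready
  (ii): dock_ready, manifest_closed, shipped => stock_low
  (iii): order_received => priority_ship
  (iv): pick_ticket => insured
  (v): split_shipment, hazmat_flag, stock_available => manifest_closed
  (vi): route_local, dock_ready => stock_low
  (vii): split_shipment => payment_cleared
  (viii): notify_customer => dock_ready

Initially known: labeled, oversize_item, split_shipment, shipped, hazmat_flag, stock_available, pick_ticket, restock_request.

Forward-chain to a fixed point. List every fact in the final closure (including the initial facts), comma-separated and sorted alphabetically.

dock_ready, hazmat_flag, insured, labeled, manifest_closed, oversize_item, payment_cleared, pick_ticket, restock_request, shipped, split_shipment, stock_available, stock_low

Round 1 — (i), (iv), (v), (vii), derive dock_ready, insured, manifest_closed, payment_cleared.
Round 2 — (ii), derive stock_low.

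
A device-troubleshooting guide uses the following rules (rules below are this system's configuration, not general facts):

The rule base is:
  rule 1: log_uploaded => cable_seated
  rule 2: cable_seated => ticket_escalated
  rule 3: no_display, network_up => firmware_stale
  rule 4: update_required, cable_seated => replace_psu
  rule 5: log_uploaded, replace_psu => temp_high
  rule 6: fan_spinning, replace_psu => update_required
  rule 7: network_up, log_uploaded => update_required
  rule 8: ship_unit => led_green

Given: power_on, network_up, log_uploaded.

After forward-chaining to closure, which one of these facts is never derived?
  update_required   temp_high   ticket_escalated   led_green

Round 1 — rule 1, rule 7, derive cable_seated, update_required.
Round 2 — rule 2, rule 4, derive ticket_escalated, replace_psu.
Round 3 — rule 5, derive temp_high.
Derived: update_required (round 1), ticket_escalated (round 2), temp_high (round 3). led_green never appears in any round.

led_green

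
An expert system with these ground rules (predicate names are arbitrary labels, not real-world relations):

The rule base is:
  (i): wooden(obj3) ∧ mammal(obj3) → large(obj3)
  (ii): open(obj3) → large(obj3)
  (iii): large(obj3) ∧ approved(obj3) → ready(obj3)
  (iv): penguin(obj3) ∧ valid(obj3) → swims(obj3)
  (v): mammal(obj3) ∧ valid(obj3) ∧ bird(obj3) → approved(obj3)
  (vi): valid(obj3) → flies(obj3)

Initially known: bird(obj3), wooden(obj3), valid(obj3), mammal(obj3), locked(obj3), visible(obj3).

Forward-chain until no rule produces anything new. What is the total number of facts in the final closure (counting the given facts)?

10

[1] (i) [wooden(obj3) ∧ mammal(obj3) → large(obj3)]; (v) [mammal(obj3) ∧ valid(obj3) ∧ bird(obj3) → approved(obj3)]; (vi) [valid(obj3) → flies(obj3)]. ⇒ new: large(obj3), approved(obj3), flies(obj3).
[2] (iii) [large(obj3) ∧ approved(obj3) → ready(obj3)]. ⇒ new: ready(obj3).
Closure: {approved(obj3), bird(obj3), flies(obj3), large(obj3), locked(obj3), mammal(obj3), ready(obj3), valid(obj3), visible(obj3), wooden(obj3)} — 10 facts.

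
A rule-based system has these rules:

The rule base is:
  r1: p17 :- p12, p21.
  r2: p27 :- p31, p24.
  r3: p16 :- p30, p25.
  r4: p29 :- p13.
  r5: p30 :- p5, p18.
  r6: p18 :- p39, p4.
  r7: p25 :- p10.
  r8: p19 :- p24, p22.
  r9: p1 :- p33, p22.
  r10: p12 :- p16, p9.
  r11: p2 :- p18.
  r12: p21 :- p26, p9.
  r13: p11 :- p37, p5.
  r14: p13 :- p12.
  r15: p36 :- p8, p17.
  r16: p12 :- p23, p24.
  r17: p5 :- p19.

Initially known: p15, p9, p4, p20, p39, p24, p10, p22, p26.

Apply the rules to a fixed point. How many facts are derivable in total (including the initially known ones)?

Round 1: r6 [p18 :- p39, p4.]; r7 [p25 :- p10.]; r8 [p19 :- p24, p22.]; r12 [p21 :- p26, p9.]. Adds p18, p25, p19, p21.
Round 2: r11 [p2 :- p18.]; r17 [p5 :- p19.]. Adds p2, p5.
Round 3: r5 [p30 :- p5, p18.]. Adds p30.
Round 4: r3 [p16 :- p30, p25.]. Adds p16.
Round 5: r10 [p12 :- p16, p9.]. Adds p12.
Round 6: r1 [p17 :- p12, p21.]; r14 [p13 :- p12.]. Adds p17, p13.
Round 7: r4 [p29 :- p13.]. Adds p29.
Closure: {p10, p12, p13, p15, p16, p17, p18, p19, p2, p20, p21, p22, p24, p25, p26, p29, p30, p39, p4, p5, p9} — 21 facts.

21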